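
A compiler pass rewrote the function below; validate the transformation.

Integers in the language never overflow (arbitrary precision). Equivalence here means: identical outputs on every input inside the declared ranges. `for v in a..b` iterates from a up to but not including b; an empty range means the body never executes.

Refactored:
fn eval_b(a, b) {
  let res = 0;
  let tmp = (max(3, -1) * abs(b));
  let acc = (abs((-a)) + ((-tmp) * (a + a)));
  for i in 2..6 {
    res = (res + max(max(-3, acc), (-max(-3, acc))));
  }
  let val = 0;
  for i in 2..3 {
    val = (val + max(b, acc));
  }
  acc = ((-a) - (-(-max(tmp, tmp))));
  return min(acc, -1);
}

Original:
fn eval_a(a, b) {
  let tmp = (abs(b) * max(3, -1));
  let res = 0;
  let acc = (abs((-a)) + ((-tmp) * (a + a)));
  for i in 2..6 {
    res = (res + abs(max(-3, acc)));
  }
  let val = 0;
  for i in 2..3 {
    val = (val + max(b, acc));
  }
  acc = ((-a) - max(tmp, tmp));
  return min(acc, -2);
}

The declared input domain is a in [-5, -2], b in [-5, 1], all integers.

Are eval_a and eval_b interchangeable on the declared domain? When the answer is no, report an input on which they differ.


Try a=-5, b=-2.
eval_a: tmp = 6; res = 0; acc = 65; [i=2]; res = 65; [i=3]; res = 130; [i=4]; res = 195; [i=5]; res = 260; val = 0; [i=2]; val = 65; acc = -1; return -2
eval_b: res = 0; tmp = 6; acc = 65; [i=2]; res = 65; [i=3]; res = 130; [i=4]; res = 195; [i=5]; res = 260; val = 0; [i=2]; val = 65; acc = -1; return -1
-2 != -1, so the rewrite changes behavior.
verdict: not equivalent; witness: a=-5, b=-2


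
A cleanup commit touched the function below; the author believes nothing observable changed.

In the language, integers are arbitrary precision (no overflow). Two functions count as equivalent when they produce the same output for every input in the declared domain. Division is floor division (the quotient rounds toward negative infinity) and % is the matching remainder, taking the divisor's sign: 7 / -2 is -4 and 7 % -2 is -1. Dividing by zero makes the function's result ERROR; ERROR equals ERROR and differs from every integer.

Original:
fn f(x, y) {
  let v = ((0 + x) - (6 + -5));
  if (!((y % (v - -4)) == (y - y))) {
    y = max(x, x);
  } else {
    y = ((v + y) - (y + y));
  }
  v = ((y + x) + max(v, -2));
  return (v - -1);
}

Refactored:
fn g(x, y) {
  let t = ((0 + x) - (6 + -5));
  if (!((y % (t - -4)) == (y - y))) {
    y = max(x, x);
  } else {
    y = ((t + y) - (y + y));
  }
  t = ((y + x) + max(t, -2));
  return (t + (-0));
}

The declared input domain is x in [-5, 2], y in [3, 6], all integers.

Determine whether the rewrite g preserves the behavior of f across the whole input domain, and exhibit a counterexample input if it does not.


Try x=-5, y=3.
f: v = -6; (!((y % (v - -4)) == (y - y))) -> true; y = -5; v = -12; return -11
g: t = -6; (!((y % (t - -4)) == (y - y))) -> true; y = -5; t = -12; return -12
-11 and -12 differ, so these are not the same function on this domain.
verdict: not equivalent; witness: x=-5, y=3


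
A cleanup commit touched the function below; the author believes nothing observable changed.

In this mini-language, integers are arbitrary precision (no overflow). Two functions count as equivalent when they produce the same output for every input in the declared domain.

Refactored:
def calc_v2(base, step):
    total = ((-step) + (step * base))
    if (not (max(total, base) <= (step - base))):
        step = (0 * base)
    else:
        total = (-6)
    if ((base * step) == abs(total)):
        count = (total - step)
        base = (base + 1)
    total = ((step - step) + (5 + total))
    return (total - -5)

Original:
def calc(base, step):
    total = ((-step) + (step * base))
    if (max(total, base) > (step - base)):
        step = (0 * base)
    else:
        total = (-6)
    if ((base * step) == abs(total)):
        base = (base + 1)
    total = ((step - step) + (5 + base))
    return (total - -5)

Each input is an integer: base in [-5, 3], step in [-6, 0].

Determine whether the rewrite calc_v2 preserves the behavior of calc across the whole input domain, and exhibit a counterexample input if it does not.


Not equivalent: base=-5, step=-6 separates them (5 vs 46).
calc: total := 36 | (max(total, base) > (step - base)): true | step := 0 | ((base * step) == abs(total)): false | total := 0 | result 5
calc_v2: total := 36 | (not (max(total, base) <= (step - base))): true | step := 0 | ((base * step) == abs(total)): false | total := 41 | result 46
verdict: not equivalent; witness: base=-5, step=-6


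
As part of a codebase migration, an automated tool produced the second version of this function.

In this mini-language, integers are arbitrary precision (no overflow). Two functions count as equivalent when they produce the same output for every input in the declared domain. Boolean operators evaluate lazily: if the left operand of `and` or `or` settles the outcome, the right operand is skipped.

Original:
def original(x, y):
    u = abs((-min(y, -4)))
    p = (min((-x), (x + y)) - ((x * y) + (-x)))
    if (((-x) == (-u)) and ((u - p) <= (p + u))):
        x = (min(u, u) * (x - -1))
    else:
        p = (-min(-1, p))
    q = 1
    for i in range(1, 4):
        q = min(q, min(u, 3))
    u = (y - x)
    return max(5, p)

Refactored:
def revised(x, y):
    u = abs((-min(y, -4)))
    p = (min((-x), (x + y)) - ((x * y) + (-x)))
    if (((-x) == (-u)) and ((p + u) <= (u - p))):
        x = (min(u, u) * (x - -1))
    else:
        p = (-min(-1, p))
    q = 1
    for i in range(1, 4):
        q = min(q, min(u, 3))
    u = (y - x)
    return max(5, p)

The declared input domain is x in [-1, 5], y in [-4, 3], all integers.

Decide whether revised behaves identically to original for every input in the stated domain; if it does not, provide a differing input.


Take x=4, y=-4.
original: u := 4 | p := 16 | (((-x) == (-u)) and ((u - p) <= (p + u))): true | x := 20 | q := 1 | iter i=1: | q := 1 | iter i=2: | q := 1 | iter i=3: | q := 1 | u := -24 | result 16
revised: u := 4 | p := 16 | (((-x) == (-u)) and ((p + u) <= (u - p))): false | p := 1 | q := 1 | iter i=1: | q := 1 | iter i=2: | q := 1 | iter i=3: | q := 1 | u := -8 | result 5
16 != 5, so the rewrite changes behavior.
verdict: not equivalent; witness: x=4, y=-4


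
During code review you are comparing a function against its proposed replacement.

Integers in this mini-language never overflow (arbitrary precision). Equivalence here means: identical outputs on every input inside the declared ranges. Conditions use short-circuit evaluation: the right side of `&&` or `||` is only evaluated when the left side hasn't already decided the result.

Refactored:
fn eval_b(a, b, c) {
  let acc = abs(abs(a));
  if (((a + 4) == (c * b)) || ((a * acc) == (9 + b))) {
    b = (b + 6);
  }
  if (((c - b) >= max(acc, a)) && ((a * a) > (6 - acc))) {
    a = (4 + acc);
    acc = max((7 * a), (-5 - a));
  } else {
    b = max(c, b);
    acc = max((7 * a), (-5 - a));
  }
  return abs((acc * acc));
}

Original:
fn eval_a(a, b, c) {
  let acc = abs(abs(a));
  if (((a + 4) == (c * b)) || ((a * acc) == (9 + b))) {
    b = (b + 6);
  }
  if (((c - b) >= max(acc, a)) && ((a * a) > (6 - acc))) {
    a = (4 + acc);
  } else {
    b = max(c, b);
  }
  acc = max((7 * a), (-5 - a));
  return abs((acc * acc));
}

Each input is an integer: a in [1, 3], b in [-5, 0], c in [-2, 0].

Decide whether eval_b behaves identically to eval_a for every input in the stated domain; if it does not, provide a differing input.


Differences: arithmetic usage differs; min/max/abs usage differs; statement counts differ; constant usage differs — yet all 54 inputs agree.
verdict: equivalent


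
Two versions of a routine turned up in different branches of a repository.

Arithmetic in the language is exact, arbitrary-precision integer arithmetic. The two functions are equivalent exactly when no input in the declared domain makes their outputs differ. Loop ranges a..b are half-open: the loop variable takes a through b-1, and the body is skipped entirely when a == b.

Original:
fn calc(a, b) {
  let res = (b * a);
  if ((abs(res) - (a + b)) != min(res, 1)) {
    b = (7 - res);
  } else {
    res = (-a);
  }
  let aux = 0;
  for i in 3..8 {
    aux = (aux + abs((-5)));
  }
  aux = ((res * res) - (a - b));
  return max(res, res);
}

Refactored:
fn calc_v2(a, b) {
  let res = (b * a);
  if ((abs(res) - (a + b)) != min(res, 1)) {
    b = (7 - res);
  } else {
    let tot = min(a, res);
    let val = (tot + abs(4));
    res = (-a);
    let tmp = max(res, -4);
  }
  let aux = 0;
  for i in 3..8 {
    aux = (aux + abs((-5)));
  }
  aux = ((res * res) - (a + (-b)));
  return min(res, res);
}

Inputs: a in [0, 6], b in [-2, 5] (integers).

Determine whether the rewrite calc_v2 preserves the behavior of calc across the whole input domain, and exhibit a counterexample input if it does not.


Although `max(res, res)` became `min(res, res)`, no input in the stated domain can expose it; all 56 inputs agree.
verdict: equivalent


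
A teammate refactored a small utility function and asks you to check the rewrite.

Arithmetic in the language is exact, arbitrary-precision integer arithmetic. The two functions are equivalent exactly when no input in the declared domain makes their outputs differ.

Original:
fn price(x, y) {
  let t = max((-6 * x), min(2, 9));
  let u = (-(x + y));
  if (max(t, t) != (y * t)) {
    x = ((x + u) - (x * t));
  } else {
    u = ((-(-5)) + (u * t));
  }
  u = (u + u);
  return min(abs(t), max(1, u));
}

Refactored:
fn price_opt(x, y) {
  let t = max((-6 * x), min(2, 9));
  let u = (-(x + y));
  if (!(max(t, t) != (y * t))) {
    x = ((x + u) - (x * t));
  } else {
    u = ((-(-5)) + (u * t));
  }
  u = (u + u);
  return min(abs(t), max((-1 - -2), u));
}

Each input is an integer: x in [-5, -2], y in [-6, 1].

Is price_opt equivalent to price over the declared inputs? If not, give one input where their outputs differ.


x=-5, y=-6 yields 22 from price but 30 from price_opt.
verdict: not equivalent; witness: x=-5, y=-6


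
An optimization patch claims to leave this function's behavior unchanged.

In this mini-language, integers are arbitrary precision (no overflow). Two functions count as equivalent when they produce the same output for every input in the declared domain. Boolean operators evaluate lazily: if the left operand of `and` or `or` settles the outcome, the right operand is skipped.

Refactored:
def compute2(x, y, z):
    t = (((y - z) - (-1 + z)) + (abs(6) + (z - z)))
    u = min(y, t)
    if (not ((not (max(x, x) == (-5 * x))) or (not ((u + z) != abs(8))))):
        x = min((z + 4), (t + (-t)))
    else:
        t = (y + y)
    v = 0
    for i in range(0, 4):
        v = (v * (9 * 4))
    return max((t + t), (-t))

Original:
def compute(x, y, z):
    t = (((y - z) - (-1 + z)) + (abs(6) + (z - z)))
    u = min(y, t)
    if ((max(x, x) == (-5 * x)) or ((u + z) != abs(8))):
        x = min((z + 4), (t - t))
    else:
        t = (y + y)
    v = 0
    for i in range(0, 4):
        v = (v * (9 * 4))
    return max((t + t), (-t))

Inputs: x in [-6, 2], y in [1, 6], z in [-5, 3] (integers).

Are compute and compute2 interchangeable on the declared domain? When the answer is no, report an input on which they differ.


Take x=-6, y=1, z=-5.
compute: t := 18 | u := 1 | ((max(x, x) == (-5 * x)) or ((u + z) != abs(8))): true | x := -1 | v := 0 | iter i=0: | v := 0 | iter i=1: | v := 0 | iter i=2: | v := 0 | iter i=3: | v := 0 | result 36
compute2: t := 18 | u := 1 | (not ((not (max(x, x) == (-5 * x))) or (not ((u + z) != abs(8))))): false | t := 2 | v := 0 | iter i=0: | v := 0 | iter i=1: | v := 0 | iter i=2: | v := 0 | iter i=3: | v := 0 | result 4
36 != 4, so the rewrite changes behavior.
verdict: not equivalent; witness: x=-6, y=1, z=-5


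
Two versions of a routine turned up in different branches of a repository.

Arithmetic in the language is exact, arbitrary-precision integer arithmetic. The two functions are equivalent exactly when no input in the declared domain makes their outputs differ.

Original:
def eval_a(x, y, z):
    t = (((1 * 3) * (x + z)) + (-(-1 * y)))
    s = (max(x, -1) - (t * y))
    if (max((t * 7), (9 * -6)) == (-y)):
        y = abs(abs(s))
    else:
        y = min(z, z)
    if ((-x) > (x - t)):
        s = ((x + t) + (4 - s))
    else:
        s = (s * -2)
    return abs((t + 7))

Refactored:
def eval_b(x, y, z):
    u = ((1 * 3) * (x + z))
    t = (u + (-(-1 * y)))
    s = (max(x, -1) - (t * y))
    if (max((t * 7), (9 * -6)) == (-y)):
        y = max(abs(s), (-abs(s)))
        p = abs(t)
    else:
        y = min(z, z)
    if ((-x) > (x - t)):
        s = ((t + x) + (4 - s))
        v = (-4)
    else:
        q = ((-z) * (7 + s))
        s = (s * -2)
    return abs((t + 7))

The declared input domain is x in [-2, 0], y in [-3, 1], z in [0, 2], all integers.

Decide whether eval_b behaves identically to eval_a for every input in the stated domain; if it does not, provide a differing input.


Behavior is preserved: although min/max/abs usage differs; arithmetic usage differs; local variable names differ; constant usage differs; statement counts differ, the outputs never diverge.
Tracing x=-1, y=-3, z=0: eval_a: t becomes -6; next s becomes -19; next (max((t * 7), (9 * -6)) == (-y)) evaluates to false; next y becomes 0; next ((-x) > (x - t)) evaluates to false; next s becomes 38; next final value 1 | eval_b: u becomes -3; next t becomes -6; next s becomes -19; next (max((t * 7), (9 * -6)) == (-y)) evaluates to false; next y becomes 0; next ((-x) > (x - t)) evaluates to false; next q becomes 0; next s becomes 38; next final value 1 — matching result 1.
Every one of the 45 inputs gives matching results.
verdict: equivalent


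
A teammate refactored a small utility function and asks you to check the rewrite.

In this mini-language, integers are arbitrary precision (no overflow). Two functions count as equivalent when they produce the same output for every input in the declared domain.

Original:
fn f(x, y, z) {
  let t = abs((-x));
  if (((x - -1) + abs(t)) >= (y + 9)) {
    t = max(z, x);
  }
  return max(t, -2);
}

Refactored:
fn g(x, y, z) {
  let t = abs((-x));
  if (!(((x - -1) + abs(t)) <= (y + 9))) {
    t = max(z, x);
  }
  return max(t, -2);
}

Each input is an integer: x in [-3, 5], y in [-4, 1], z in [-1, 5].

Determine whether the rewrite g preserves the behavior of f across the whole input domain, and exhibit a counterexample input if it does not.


On input x=2, y=-4, z=3, f returns 3 while g returns 2.
verdict: not equivalent; witness: x=2, y=-4, z=3


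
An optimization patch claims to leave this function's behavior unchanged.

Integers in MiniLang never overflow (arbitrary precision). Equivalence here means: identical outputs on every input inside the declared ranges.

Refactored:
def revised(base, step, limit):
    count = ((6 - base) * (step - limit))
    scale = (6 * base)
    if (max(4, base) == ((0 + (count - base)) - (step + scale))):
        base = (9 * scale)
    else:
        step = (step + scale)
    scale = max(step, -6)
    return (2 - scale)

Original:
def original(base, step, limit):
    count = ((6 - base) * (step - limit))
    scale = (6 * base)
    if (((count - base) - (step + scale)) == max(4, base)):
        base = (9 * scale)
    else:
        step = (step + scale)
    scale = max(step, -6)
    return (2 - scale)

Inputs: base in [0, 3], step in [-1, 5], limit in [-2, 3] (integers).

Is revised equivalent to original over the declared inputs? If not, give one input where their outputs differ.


Reading the diff, among the changes: arithmetic usage differs, and constant usage differs.
Spot check at base=3, step=2, limit=1 — original: count := 3 | scale := 18 | (((count - base) - (step + scale)) == max(4, base)): false | step := 20 | scale := 20 | result -18. revised: count := 3 | scale := 18 | (max(4, base) == ((0 + (count - base)) - (step + scale))): false | step := 20 | scale := 20 | result -18. Both give -18.
Checked all 168 inputs in the declared domain: the outputs agree on every one.
verdict: equivalent


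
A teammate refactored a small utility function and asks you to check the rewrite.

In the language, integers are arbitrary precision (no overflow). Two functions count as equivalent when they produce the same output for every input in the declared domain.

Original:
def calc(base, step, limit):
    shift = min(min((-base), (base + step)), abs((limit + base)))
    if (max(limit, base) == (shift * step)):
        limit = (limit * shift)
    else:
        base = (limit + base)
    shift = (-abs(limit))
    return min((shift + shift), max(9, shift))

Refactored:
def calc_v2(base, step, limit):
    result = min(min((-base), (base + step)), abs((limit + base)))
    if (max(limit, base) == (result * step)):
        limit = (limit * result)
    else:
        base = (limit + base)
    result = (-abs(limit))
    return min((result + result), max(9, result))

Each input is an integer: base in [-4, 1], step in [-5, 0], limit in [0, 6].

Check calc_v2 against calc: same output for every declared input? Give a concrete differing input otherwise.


Behavior is preserved: although local variable names differ, the outputs never diverge.
As a probe, take base=-4, step=-1, limit=4: calc runs shift becomes -5; next (max(limit, base) == (shift * step)) evaluates to false; next base becomes 0; next shift becomes -4; next final value -8; calc_v2 runs result becomes -5; next (max(limit, base) == (result * step)) evaluates to false; next base becomes 0; next result becomes -4; next final value -8; both end at -8.
Checked all 252 inputs in the declared domain: the outputs agree on every one.
verdict: equivalent


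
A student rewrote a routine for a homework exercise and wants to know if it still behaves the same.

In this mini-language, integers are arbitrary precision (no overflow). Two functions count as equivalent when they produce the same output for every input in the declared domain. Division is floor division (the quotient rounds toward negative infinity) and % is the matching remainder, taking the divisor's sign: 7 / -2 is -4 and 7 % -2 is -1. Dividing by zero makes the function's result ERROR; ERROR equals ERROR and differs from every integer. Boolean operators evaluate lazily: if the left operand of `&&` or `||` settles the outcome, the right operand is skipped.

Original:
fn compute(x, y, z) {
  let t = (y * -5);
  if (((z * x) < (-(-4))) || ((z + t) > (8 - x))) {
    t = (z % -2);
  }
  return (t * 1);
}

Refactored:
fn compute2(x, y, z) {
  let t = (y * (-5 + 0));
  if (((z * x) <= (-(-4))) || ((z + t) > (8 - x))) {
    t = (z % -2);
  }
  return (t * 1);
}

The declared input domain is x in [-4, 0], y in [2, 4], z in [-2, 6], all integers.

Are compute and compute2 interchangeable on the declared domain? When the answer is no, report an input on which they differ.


Evaluate both at x=-4, y=2, z=-1.
compute: t becomes -10; next (((z * x) < (-(-4))) || ((z + t) > (8 - x))) evaluates to false; next final value -10
compute2: t becomes -10; next (((z * x) <= (-(-4))) || ((z + t) > (8 - x))) evaluates to true; next t becomes -1; next final value -1
-10 against -1: the behavior changed.
verdict: not equivalent; witness: x=-4, y=2, z=-1


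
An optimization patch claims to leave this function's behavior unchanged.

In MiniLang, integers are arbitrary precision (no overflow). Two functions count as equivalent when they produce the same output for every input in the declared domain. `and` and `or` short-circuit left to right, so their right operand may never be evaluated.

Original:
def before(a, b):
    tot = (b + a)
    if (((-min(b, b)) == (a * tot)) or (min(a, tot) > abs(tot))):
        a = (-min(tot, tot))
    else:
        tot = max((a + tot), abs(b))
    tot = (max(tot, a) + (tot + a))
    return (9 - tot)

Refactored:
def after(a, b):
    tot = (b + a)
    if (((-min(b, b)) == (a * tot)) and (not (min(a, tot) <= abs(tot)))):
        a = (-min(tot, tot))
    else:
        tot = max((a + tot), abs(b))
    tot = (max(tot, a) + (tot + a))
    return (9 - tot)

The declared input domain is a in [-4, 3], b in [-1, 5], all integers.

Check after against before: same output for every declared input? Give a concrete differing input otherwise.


At a=-2, b=4: before gives 7, after gives 3.
verdict: not equivalent; witness: a=-2, b=4


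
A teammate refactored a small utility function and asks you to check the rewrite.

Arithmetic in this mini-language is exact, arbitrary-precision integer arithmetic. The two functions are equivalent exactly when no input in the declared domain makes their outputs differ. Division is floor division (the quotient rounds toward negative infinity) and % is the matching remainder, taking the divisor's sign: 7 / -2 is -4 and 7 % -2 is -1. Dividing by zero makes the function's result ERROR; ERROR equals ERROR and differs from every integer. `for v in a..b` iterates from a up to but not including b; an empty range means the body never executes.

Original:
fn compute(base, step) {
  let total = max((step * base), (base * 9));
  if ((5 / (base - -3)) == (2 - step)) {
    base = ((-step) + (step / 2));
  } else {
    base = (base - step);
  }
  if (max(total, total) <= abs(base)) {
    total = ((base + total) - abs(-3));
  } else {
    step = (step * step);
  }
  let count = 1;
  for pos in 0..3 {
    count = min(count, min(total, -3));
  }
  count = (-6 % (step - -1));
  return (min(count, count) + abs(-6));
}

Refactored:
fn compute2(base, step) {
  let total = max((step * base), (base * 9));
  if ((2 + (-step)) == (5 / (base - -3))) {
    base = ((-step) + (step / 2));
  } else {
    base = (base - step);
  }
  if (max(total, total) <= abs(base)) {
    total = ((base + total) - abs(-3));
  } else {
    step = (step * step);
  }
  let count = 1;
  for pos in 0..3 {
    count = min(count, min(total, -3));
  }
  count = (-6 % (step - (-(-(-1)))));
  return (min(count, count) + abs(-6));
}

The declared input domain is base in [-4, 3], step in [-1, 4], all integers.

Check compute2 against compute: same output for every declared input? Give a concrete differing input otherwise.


This is a faithful refactor — arithmetic usage differs, but the computed results match everywhere.
One worked example (base=-3, step=4) — compute: total = -12; division by zero -> ERROR; compute2: total = -12; division by zero -> ERROR; agreement on ERROR.
Checked all 48 inputs in the declared domain: the outputs agree on every one.
verdict: equivalent


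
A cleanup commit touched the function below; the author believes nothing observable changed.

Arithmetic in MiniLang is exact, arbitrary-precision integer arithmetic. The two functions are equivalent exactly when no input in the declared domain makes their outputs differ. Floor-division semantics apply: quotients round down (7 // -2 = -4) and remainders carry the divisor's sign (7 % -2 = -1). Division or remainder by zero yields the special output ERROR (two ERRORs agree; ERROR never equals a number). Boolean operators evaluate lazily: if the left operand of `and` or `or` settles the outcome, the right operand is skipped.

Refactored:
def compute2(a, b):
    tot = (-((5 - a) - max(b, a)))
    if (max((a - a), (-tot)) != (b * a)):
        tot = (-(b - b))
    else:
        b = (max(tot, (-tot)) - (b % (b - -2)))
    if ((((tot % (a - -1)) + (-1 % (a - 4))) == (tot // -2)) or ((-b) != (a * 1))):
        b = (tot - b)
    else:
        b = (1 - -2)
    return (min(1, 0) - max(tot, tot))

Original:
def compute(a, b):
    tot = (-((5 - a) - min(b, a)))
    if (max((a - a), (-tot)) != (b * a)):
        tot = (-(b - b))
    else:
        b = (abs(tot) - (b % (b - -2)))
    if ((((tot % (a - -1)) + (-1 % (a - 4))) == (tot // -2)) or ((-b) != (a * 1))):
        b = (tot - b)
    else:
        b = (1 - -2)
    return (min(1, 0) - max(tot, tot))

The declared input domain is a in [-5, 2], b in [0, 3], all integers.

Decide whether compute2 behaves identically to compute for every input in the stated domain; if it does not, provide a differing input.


Not equivalent: a=1, b=2 separates them (0 vs 2).
compute: tot = -3; (max((a - a), (-tot)) != (b * a)) -> true; tot = 0; ((((tot % (a - -1)) + (-1 % (a - 4))) == (tot // -2)) or ((-b) != (a * 1))) -> true; b = -2; return 0
compute2: tot = -2; (max((a - a), (-tot)) != (b * a)) -> false; b = 0; ((((tot % (a - -1)) + (-1 % (a - 4))) == (tot // -2)) or ((-b) != (a * 1))) -> true; b = -2; return 2
verdict: not equivalent; witness: a=1, b=2


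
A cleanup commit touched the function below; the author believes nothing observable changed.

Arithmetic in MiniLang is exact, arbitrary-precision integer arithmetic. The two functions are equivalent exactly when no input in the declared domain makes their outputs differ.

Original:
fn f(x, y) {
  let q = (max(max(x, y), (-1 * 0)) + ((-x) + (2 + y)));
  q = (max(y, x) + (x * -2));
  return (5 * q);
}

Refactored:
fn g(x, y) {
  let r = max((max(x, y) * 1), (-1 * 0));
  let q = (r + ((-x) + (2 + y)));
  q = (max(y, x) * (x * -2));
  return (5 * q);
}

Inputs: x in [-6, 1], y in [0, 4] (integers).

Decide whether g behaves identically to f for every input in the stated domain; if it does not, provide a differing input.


Try x=-6, y=0.
f: q := 8 | q := 12 | result 60
g: r := 0 | q := 8 | q := 0 | result 0
60 and 0 differ, so these are not the same function on this domain.
verdict: not equivalent; witness: x=-6, y=0


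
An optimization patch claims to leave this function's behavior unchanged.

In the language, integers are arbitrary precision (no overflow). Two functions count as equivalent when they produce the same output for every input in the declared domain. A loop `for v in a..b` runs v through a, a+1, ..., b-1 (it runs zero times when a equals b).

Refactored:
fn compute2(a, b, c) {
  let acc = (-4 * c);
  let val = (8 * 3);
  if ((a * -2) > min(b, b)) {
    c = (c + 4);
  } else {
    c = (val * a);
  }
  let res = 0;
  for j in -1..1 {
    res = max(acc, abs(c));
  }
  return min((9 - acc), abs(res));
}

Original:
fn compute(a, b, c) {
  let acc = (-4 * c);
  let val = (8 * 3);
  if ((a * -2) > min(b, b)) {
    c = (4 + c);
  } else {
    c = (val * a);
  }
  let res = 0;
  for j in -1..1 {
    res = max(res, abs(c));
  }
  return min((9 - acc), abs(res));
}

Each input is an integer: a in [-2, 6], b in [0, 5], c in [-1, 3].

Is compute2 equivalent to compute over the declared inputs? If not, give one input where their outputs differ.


Take a=-2, b=0, c=-1.
compute: acc=4, then val=24, then ((a * -2) > min(b, b)) is true, then c=3, then res=0, then (j=-1), then res=3, then (j=0), then res=3, then returns 3
compute2: acc=4, then val=24, then ((a * -2) > min(b, b)) is true, then c=3, then res=0, then (j=-1), then res=4, then (j=0), then res=4, then returns 4
3 != 4, so the rewrite changes behavior.
verdict: not equivalent; witness: a=-2, b=0, c=-1


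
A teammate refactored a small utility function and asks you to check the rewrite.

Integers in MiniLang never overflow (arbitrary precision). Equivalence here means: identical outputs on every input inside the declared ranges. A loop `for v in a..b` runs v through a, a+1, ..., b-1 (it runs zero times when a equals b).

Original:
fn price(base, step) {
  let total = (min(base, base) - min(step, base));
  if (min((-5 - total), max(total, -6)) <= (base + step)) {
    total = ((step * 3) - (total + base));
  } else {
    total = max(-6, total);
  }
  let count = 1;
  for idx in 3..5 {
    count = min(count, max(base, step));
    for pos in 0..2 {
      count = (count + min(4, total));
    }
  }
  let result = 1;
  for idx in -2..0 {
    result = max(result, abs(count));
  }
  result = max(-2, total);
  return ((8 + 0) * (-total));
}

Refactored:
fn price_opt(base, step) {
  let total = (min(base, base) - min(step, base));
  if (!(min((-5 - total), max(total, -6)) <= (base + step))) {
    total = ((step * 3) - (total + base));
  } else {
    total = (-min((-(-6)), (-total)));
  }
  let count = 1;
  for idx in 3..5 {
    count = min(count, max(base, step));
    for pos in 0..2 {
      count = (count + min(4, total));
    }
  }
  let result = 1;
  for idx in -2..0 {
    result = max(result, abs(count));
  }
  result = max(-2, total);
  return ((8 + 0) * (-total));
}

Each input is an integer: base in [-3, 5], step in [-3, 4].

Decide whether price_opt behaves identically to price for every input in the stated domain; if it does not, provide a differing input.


Evaluate both at base=-3, step=-3.
price: total=0, then (min((-5 - total), max(total, -6)) <= (base + step)) is false, then total=0, then count=1, then (idx=3), then count=-3, then (pos=0), then count=-3, then (pos=1), then count=-3, then (idx=4), then count=-3, then (pos=0), then count=-3, then (pos=1), then count=-3, then result=1, then (idx=-2), then result=3, then (idx=-1), then result=3, then result=0, then returns 0
price_opt: total=0, then (!(min((-5 - total), max(total, -6)) <= (base + step))) is true, then total=-6, then count=1, then (idx=3), then count=-3, then (pos=0), then count=-9, then (pos=1), then count=-15, then (idx=4), then count=-15, then (pos=0), then count=-21, then (pos=1), then count=-27, then result=1, then (idx=-2), then result=27, then (idx=-1), then result=27, then result=-2, then returns 48
0 vs 48 — the two versions disagree here.
verdict: not equivalent; witness: base=-3, step=-3


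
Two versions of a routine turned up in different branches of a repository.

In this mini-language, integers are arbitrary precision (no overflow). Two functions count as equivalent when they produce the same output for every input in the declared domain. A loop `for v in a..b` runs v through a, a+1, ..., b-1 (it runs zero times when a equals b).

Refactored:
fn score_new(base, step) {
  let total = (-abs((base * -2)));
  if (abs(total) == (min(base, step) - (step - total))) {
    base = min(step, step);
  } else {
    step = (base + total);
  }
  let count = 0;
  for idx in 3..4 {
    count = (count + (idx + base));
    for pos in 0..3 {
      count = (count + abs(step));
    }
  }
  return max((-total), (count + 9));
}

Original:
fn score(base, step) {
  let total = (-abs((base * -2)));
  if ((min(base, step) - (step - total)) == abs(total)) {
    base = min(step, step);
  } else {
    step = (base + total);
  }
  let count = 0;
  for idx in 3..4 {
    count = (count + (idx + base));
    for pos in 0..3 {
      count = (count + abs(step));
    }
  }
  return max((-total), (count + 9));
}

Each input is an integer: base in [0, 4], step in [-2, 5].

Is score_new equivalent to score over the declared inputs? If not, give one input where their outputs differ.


Behavior is preserved: although same computation, different form, the outputs never diverge.
Tracing base=4, step=-2: score: total = -8; ((min(base, step) - (step - total)) == abs(total)) -> false; step = -4; count = 0; [idx=3]; count = 7; [pos=0]; count = 11; [pos=1]; count = 15; [pos=2]; count = 19; return 28 | score_new: total = -8; (abs(total) == (min(base, step) - (step - total))) -> false; step = -4; count = 0; [idx=3]; count = 7; [pos=0]; count = 11; [pos=1]; count = 15; [pos=2]; count = 19; return 28 — matching result 28.
An exhaustive pass over the 40 declared inputs shows identical outputs.
verdict: equivalent


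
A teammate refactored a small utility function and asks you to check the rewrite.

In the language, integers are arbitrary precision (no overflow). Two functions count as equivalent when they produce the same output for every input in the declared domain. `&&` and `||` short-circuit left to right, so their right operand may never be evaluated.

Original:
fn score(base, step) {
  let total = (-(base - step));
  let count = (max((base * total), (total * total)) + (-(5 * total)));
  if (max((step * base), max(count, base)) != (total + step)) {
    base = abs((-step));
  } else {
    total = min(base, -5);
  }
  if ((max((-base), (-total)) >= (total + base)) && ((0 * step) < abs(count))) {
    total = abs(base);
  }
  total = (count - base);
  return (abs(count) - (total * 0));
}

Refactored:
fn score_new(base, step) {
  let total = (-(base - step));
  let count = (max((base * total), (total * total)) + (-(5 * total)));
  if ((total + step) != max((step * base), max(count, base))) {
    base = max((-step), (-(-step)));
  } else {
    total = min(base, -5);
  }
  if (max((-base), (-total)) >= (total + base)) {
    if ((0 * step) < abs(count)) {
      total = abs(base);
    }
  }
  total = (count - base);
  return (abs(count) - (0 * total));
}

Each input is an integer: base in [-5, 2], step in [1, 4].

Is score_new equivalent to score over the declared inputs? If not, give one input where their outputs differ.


The two versions differ — the changes include min/max/abs usage differs; branching structure differs; statement counts differ; boolean connective usage differs.
Tracing base=-3, step=3: score: total becomes 6; next count becomes 6; next (max((step * base), max(count, base)) != (total + step)) evaluates to true; next base becomes 3; next ((max((-base), (-total)) >= (total + base)) && ((0 * step) < abs(count))) evaluates to false; next total becomes 3; next final value 6 | score_new: total becomes 6; next count becomes 6; next ((total + step) != max((step * base), max(count, base))) evaluates to true; next base becomes 3; next (max((-base), (-total)) >= (total + base)) evaluates to false; next total becomes 3; next final value 6 — matching result 6.
An exhaustive pass over the 32 declared inputs shows identical outputs.
verdict: equivalent


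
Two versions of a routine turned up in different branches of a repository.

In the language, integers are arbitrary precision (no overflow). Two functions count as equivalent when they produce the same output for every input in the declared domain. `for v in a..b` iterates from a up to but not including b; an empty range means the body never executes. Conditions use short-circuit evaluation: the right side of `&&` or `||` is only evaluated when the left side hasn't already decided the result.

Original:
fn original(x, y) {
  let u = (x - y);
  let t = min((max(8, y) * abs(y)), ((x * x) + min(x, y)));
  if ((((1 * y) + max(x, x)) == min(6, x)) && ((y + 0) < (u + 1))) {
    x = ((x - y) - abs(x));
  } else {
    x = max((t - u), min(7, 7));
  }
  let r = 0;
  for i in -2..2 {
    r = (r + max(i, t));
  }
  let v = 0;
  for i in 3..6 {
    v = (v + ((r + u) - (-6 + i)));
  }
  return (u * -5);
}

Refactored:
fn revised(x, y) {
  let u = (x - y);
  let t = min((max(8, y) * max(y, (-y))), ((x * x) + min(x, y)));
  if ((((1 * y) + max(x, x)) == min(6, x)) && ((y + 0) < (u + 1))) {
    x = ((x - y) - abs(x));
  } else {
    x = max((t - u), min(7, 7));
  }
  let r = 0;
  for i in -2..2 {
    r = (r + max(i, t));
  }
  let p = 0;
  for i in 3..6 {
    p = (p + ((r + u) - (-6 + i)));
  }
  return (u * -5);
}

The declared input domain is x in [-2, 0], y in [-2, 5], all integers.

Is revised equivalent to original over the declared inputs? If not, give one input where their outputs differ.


The two are interchangeable: min/max/abs usage differs, and local variable names differ, and every declared input agrees.
One worked example (x=-2, y=5) — original: u := -7 | t := 2 | ((((1 * y) + max(x, x)) == min(6, x)) && ((y + 0) < (u + 1))): false | x := 9 | r := 0 | iter i=-2: | r := 2 | iter i=-1: | r := 4 | iter i=0: | r := 6 | iter i=1: | r := 8 | v := 0 | iter i=3: | v := 4 | iter i=4: | v := 7 | iter i=5: | v := 9 | result 35; revised: u := -7 | t := 2 | ((((1 * y) + max(x, x)) == min(6, x)) && ((y + 0) < (u + 1))): false | x := 9 | r := 0 | iter i=-2: | r := 2 | iter i=-1: | r := 4 | iter i=0: | r := 6 | iter i=1: | r := 8 | p := 0 | iter i=3: | p := 4 | iter i=4: | p := 7 | iter i=5: | p := 9 | result 35; agreement on 35.
Checked all 24 inputs in the declared domain: the outputs agree on every one.
verdict: equivalent


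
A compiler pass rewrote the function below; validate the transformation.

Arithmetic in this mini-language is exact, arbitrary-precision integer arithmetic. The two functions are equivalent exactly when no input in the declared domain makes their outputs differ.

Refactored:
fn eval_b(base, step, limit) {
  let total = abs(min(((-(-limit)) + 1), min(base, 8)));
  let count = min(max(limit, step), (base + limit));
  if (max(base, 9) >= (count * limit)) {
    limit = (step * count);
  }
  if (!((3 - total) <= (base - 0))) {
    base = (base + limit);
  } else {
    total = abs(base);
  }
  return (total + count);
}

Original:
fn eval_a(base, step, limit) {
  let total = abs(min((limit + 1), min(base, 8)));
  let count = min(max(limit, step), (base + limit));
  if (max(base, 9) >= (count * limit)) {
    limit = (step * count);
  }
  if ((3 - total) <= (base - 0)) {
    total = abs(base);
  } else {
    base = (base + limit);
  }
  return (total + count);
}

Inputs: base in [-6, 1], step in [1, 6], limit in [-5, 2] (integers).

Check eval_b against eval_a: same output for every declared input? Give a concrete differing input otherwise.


Equivalent — the differences include boolean connective usage differs, yet no declared input distinguishes the two.
One worked example (base=-4, step=6, limit=-4) — eval_a: total := 4 | count := -8 | (max(base, 9) >= (count * limit)): false | ((3 - total) <= (base - 0)): false | base := -8 | result -4; eval_b: total := 4 | count := -8 | (max(base, 9) >= (count * limit)): false | (!((3 - total) <= (base - 0))): true | base := -8 | result -4; agreement on -4.
Checked all 384 inputs in the declared domain: the outputs agree on every one.
verdict: equivalent


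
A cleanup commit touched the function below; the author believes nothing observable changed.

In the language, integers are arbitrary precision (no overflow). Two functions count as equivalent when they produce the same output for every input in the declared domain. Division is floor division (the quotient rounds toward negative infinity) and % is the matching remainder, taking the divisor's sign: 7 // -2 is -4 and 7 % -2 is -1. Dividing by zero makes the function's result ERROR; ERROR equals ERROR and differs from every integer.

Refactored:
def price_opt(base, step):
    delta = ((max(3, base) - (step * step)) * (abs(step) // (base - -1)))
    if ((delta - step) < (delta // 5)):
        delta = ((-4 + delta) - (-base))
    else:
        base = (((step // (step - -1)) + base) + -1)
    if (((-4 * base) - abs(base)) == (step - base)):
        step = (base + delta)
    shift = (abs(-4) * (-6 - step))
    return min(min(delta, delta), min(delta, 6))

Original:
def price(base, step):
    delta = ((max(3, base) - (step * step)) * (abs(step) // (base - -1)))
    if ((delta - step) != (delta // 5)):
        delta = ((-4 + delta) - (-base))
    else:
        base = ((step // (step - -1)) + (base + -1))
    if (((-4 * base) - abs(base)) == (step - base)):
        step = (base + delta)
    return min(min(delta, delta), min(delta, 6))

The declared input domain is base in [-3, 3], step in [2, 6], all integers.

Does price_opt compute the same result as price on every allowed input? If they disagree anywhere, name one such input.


Evaluate both at base=-3, step=3.
price: delta becomes 12; next ((delta - step) != (delta // 5)) evaluates to true; next delta becomes 5; next (((-4 * base) - abs(base)) == (step - base)) evaluates to false; next final value 5
price_opt: delta becomes 12; next ((delta - step) < (delta // 5)) evaluates to false; next base becomes -4; next (((-4 * base) - abs(base)) == (step - base)) evaluates to false; next shift becomes -36; next final value 6
5 vs 6 — the two versions disagree here.
verdict: not equivalent; witness: base=-3, step=3


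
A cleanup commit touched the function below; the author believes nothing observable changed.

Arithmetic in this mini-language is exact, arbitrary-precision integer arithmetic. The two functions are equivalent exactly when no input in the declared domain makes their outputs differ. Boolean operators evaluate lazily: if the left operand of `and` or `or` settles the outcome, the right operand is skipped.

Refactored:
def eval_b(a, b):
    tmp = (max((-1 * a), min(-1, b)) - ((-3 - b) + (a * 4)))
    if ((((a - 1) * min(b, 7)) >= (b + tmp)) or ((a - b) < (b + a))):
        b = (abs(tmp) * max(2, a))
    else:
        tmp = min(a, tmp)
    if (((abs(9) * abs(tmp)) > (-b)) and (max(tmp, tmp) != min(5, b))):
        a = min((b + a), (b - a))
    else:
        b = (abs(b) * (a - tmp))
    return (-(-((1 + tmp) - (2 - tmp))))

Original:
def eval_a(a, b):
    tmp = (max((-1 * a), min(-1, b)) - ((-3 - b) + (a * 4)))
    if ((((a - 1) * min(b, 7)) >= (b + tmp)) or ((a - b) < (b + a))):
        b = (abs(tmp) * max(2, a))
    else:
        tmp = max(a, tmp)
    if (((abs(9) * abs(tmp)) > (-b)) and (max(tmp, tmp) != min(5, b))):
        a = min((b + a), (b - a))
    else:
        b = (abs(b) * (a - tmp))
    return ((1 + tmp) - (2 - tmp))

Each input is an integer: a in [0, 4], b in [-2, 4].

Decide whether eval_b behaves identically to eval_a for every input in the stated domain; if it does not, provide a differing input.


Take a=0, b=0.
eval_a: tmp=3, then ((((a - 1) * min(b, 7)) >= (b + tmp)) or ((a - b) < (b + a))) is false, then tmp=3, then (((abs(9) * abs(tmp)) > (-b)) and (max(tmp, tmp) != min(5, b))) is true, then a=0, then returns 5
eval_b: tmp=3, then ((((a - 1) * min(b, 7)) >= (b + tmp)) or ((a - b) < (b + a))) is false, then tmp=0, then (((abs(9) * abs(tmp)) > (-b)) and (max(tmp, tmp) != min(5, b))) is false, then b=0, then returns -1
5 and -1 differ, so these are not the same function on this domain.
verdict: not equivalent; witness: a=0, b=0
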